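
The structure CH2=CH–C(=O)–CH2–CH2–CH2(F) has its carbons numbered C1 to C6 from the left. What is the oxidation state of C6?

-1

Bonds to more-electronegative neighbours contribute +1 each, bonds to H or metals contribute −1 each, and C–C bonds contribute 0.
C6 has one bond to C (0), one bond to F (+1), one bond to H (-1), one bond to H (-1).
Oxidation state = 0 + 1 − 1 − 1 = -1.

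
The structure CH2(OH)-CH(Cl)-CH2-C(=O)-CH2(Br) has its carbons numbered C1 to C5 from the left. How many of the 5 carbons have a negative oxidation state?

Tallying each carbon's bonds:
C1: 1C, 2H, 1O → 0 − 2 + 1 = -1
C2: 2C, 1H, 1Cl → 0 − 1 + 1 = 0
C3: 2C, 2H → 0 − 2 = -2
C4: 2C, 2O → 0 + 2 = +2
C5: 1C, 2H, 1Br → 0 − 2 + 1 = -1
3 carbons (C1, C3, C5) meet the condition.

3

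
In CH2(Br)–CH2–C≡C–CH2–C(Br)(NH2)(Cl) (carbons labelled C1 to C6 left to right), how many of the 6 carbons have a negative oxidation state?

Each bond to a more electronegative atom (O, N, halogen) counts +1, each bond to a less electronegative atom (H, metal, B, Si) counts −1, and each C–C bond counts 0. Tallying each carbon:
C1: 1C, 2H, 1Br → 0 − 2 + 1 = -1
C2: 2C, 2H → 0 − 2 = -2
C3: 4C → 0 = 0
C4: 4C → 0 = 0
C5: 2C, 2H → 0 − 2 = -2
C6: 1C, 1N, 1Cl, 1Br → 0 + 1 + 1 + 1 = +3
3 carbons (C1, C2, C5) meet the condition.

3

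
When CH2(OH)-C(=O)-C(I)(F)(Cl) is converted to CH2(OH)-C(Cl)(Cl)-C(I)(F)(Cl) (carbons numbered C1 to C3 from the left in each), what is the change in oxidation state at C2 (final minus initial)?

0

Before: C2 has 2 bonds to C, 2 bonds to O → oxidation state +2.
After: C2 has 2 bonds to C, 2 bonds to Cl → oxidation state +2.
Δ = +2 − (+2) = 0, so no net redox change at C2.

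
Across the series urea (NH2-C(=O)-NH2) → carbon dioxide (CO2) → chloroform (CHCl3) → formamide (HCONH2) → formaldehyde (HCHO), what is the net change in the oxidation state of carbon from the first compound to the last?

-4

Carbon oxidation states along the series — urea: +4, carbon dioxide: +4, chloroform: +2, formamide: +2, formaldehyde: 0.
Net change = 0 − (+4) = -4.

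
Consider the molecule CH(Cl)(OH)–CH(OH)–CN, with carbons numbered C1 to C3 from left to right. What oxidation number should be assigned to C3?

C3 has one bond to C (0), a triple bond to N (3×+1 = +3).
Oxidation state = 0 + 3 = +3.

+3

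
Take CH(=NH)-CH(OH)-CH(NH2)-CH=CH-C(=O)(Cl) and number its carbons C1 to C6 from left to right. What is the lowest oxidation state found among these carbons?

Tallying each carbon's bonds:
C1: 1C, 1H, 2N → 0 − 1 + 2 = +1
C2: 2C, 1H, 1O → 0 − 1 + 1 = 0
C3: 2C, 1H, 1N → 0 − 1 + 1 = 0
C4: 3C, 1H → 0 − 1 = -1
C5: 3C, 1H → 0 − 1 = -1
C6: 1C, 2O, 1Cl → 0 + 2 + 1 = +3
The lowest value is -1.

-1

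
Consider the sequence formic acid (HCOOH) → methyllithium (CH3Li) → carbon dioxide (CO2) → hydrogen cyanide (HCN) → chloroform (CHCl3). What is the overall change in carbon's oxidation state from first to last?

0

Carbon oxidation states along the series — formic acid: +2, methyllithium: -4, carbon dioxide: +4, hydrogen cyanide: +2, chloroform: +2.
Net change = +2 − (+2) = 0.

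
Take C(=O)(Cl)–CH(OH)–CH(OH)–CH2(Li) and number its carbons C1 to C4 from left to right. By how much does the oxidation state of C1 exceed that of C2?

C1: 1C, 2O, 1Cl → 0 + 2 + 1 = +3
C2: 2C, 1H, 1O → 0 − 1 + 1 = 0
Difference: +3 − (0) = +3.

+3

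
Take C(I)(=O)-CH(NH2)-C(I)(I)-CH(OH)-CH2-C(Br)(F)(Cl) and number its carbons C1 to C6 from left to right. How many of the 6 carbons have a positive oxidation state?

3

Each bond to a more electronegative atom (O, N, halogen) counts +1, each bond to a less electronegative atom (H, metal, B, Si) counts −1, and each C–C bond counts 0. Tallying each carbon:
C1: 1C, 2O, 1I → 0 + 2 + 1 = +3
C2: 2C, 1H, 1N → 0 − 1 + 1 = 0
C3: 2C, 2I → 0 + 2 = +2
C4: 2C, 1H, 1O → 0 − 1 + 1 = 0
C5: 2C, 2H → 0 − 2 = -2
C6: 1C, 1F, 1Cl, 1Br → 0 + 1 + 1 + 1 = +3
3 carbons (C1, C3, C6) meet the condition.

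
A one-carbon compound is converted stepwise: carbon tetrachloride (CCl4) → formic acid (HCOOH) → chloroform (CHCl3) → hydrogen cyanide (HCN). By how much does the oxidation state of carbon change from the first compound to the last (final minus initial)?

-2

Carbon oxidation states along the series — carbon tetrachloride: +4, formic acid: +2, chloroform: +2, hydrogen cyanide: +2.
Net change = +2 − (+4) = -2.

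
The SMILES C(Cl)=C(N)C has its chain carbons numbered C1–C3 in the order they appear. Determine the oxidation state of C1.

C1 has a double bond to C (2×0 = 0), one bond to Cl (+1), one bond to H (-1).
Oxidation state = 0 + 1 − 1 = 0.

0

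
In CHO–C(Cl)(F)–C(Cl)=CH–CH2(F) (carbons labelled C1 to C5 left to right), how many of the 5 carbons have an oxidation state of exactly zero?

0

Tallying each carbon's bonds:
C1: 1C, 1H, 2O → 0 − 1 + 2 = +1
C2: 2C, 1F, 1Cl → 0 + 1 + 1 = +2
C3: 3C, 1Cl → 0 + 1 = +1
C4: 3C, 1H → 0 − 1 = -1
C5: 1C, 2H, 1F → 0 − 2 + 1 = -1
0 carbons meet the condition.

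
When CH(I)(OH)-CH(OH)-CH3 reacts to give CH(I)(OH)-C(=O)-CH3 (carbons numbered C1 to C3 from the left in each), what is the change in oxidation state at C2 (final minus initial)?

+2

Before: C2 has 2 bonds to C, 1 bond to H, 1 bond to O → oxidation state 0.
After: C2 has 2 bonds to C, 2 bonds to O → oxidation state +2.
Δ = +2 − (0) = +2, so this is an oxidation at C2.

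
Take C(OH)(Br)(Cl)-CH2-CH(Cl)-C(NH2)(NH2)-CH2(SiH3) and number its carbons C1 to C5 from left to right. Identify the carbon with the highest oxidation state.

C1

Assign +1 per bond to O/N/halogen, −1 per bond to H or an electropositive element, and 0 per bond to carbon. Tallying each carbon:
C1: 1C, 1O, 1Cl, 1Br → 0 + 1 + 1 + 1 = +3
C2: 2C, 2H → 0 − 2 = -2
C3: 2C, 1H, 1Cl → 0 − 1 + 1 = 0
C4: 2C, 2N → 0 + 2 = +2
C5: 1C, 2H, 1Si → 0 − 2 − 1 = -3
The most oxidised carbon is C1 at +3.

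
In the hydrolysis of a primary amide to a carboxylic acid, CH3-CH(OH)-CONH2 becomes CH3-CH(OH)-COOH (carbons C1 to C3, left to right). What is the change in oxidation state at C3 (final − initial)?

0

Before: C3 has 1 bond to C, 2 bonds to O, 1 bond to N → oxidation state +3.
After: C3 has 1 bond to C, 3 bonds to O → oxidation state +3.
Δ = +3 − (+3) = 0, so no net redox change at C3.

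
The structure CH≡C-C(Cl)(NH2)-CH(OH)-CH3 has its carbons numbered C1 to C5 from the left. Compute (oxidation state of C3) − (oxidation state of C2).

C3: 2C, 1N, 1Cl → 0 + 1 + 1 = +2
C2: 4C → 0 = 0
Difference: +2 − (0) = +2.

+2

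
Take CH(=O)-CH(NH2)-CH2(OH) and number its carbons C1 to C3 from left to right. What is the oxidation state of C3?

Count +1 for every bond to an atom more electronegative than carbon and −1 for every bond to one less electronegative; C–C bonds are 0.
C3 has one bond to C (0), one bond to H (-1), one bond to H (-1), one bond to O (+1).
Oxidation state = 0 − 1 − 1 + 1 = -1.

-1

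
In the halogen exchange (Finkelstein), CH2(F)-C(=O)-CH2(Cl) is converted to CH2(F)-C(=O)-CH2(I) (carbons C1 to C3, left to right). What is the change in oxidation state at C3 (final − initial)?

0

Before: C3 has 1 bond to C, 2 bonds to H, 1 bond to Cl → oxidation state -1.
After: C3 has 1 bond to C, 2 bonds to H, 1 bond to I → oxidation state -1.
Δ = -1 − (-1) = 0, so no net redox change at C3.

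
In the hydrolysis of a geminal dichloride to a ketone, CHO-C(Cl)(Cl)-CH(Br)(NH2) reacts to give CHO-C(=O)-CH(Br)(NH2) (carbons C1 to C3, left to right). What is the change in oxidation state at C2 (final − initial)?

0

Before: C2 has 2 bonds to C, 2 bonds to Cl → oxidation state +2.
After: C2 has 2 bonds to C, 2 bonds to O → oxidation state +2.
Δ = +2 − (+2) = 0, so no net redox change at C2.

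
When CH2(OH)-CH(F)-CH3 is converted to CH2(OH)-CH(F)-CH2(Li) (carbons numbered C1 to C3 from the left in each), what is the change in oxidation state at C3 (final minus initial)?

Before: C3 has 1 bond to C, 3 bonds to H → oxidation state -3.
After: C3 has 1 bond to C, 2 bonds to H, 1 bond to Li → oxidation state -3.
Δ = -3 − (-3) = 0, so no net redox change at C3.

0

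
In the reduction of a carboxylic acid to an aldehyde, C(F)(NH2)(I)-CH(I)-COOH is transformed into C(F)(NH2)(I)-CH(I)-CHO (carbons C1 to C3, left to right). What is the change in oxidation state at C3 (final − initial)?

Before: C3 has 1 bond to C, 3 bonds to O → oxidation state +3.
After: C3 has 1 bond to C, 1 bond to H, 2 bonds to O → oxidation state +1.
Δ = +1 − (+3) = -2, so this is a reduction at C3.

-2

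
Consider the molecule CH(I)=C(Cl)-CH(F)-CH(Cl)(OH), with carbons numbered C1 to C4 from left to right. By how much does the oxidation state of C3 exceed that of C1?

C3: 2C, 1H, 1F → 0 − 1 + 1 = 0
C1: 2C, 1H, 1I → 0 − 1 + 1 = 0
Difference: 0 − (0) = 0.

0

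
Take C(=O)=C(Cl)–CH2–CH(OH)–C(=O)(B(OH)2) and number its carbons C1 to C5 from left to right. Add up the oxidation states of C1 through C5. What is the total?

Assign +1 per bond to O/N/halogen, −1 per bond to H or an electropositive element, and 0 per bond to carbon. Tallying each carbon:
C1: 2C, 2O → 0 + 2 = +2
C2: 3C, 1Cl → 0 + 1 = +1
C3: 2C, 2H → 0 − 2 = -2
C4: 2C, 1H, 1O → 0 − 1 + 1 = 0
C5: 1C, 2O, 1B → 0 + 2 − 1 = +1
Sum = +2 + 1 − 2 + 0 + 1 = +2.

+2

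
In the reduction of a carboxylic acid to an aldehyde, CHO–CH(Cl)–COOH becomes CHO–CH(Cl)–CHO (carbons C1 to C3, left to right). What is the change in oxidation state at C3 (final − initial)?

-2

Before: C3 has 1 bond to C, 3 bonds to O → oxidation state +3.
After: C3 has 1 bond to C, 1 bond to H, 2 bonds to O → oxidation state +1.
Δ = +1 − (+3) = -2, so this is a reduction at C3.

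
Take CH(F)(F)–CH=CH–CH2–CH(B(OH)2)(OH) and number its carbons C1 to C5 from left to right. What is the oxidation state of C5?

-1

Each bond to a more electronegative atom (O, N, halogen) counts +1, each bond to a less electronegative atom (H, metal, B, Si) counts −1, and each C–C bond counts 0.
C5 has one bond to C (0), one bond to B (-1), one bond to H (-1), one bond to O (+1).
Oxidation state = 0 − 1 − 1 + 1 = -1.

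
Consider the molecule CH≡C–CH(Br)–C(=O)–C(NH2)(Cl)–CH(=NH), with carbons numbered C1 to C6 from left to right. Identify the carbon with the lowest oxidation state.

C1

Tallying each carbon's bonds:
C1: 3C, 1H → 0 − 1 = -1
C2: 4C → 0 = 0
C3: 2C, 1H, 1Br → 0 − 1 + 1 = 0
C4: 2C, 2O → 0 + 2 = +2
C5: 2C, 1N, 1Cl → 0 + 1 + 1 = +2
C6: 1C, 1H, 2N → 0 − 1 + 2 = +1
The most reduced carbon is C1 at -1.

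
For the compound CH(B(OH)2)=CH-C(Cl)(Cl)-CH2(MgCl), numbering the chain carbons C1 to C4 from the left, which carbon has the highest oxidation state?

Tallying each carbon's bonds:
C1: 2C, 1H, 1B → 0 − 1 − 1 = -2
C2: 3C, 1H → 0 − 1 = -1
C3: 2C, 2Cl → 0 + 2 = +2
C4: 1C, 2H, 1Mg → 0 − 2 − 1 = -3
The most oxidised carbon is C3 at +2.

C3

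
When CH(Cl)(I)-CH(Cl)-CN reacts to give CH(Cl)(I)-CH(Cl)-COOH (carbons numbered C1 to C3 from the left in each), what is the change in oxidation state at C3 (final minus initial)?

0

Before: C3 has 1 bond to C, 3 bonds to N → oxidation state +3.
After: C3 has 1 bond to C, 3 bonds to O → oxidation state +3.
Δ = +3 − (+3) = 0, so no net redox change at C3.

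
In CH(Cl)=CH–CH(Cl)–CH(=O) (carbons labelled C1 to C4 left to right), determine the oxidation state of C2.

Count +1 for every bond to an atom more electronegative than carbon and −1 for every bond to one less electronegative; C–C bonds are 0.
C2 has a double bond to C (2×0 = 0), one bond to C (0), one bond to H (-1).
Oxidation state = 0 + 0 − 1 = -1.

-1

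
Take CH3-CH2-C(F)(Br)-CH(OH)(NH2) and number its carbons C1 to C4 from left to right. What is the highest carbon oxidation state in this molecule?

+2

Assign +1 per bond to O/N/halogen, −1 per bond to H or an electropositive element, and 0 per bond to carbon. Tallying each carbon:
C1: 1C, 3H → 0 − 3 = -3
C2: 2C, 2H → 0 − 2 = -2
C3: 2C, 1F, 1Br → 0 + 1 + 1 = +2
C4: 1C, 1H, 1O, 1N → 0 − 1 + 1 + 1 = +1
The highest value is +2.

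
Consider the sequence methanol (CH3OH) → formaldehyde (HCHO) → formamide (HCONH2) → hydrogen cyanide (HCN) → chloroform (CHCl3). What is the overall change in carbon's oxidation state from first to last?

+4

Carbon oxidation states along the series — methanol: -2, formaldehyde: 0, formamide: +2, hydrogen cyanide: +2, chloroform: +2.
Net change = +2 − (-2) = +4.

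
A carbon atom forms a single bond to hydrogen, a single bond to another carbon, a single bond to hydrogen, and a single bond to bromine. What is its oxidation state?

-1

Assign +1 per bond to O/N/halogen, −1 per bond to H or an electropositive element, and 0 per bond to carbon.
The carbon has one bond to C (0), one bond to H (-1), one bond to H (-1), one bond to Br (+1).
Oxidation state = 0 − 1 − 1 + 1 = -1.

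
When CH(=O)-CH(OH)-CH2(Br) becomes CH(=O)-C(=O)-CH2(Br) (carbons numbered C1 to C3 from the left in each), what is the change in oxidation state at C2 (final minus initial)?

Before: C2 has 2 bonds to C, 1 bond to H, 1 bond to O → oxidation state 0.
After: C2 has 2 bonds to C, 2 bonds to O → oxidation state +2.
Δ = +2 − (0) = +2, so this is an oxidation at C2.

+2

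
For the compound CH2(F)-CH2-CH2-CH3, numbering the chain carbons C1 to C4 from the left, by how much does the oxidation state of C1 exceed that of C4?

C1: 1C, 2H, 1F → 0 − 2 + 1 = -1
C4: 1C, 3H → 0 − 3 = -3
Difference: -1 − (-3) = +2.

+2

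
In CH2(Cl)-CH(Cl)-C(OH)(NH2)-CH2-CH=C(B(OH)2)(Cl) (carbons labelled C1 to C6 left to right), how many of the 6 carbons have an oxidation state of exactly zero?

Count +1 for every bond to an atom more electronegative than carbon and −1 for every bond to one less electronegative; C–C bonds are 0. Tallying each carbon:
C1: 1C, 2H, 1Cl → 0 − 2 + 1 = -1
C2: 2C, 1H, 1Cl → 0 − 1 + 1 = 0
C3: 2C, 1O, 1N → 0 + 1 + 1 = +2
C4: 2C, 2H → 0 − 2 = -2
C5: 3C, 1H → 0 − 1 = -1
C6: 2C, 1Cl, 1B → 0 + 1 − 1 = 0
2 carbons (C2, C6) meet the condition.

2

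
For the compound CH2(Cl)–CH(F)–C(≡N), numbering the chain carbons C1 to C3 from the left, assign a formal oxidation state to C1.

C1 has one bond to C (0), one bond to Cl (+1), one bond to H (-1), one bond to H (-1).
Oxidation state = 0 + 1 − 1 − 1 = -1.

-1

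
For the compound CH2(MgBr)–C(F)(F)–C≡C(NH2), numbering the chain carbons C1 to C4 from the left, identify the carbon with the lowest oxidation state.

C1

Assign +1 per bond to O/N/halogen, −1 per bond to H or an electropositive element, and 0 per bond to carbon. Tallying each carbon:
C1: 1C, 2H, 1Mg → 0 − 2 − 1 = -3
C2: 2C, 2F → 0 + 2 = +2
C3: 4C → 0 = 0
C4: 3C, 1N → 0 + 1 = +1
The most reduced carbon is C1 at -3.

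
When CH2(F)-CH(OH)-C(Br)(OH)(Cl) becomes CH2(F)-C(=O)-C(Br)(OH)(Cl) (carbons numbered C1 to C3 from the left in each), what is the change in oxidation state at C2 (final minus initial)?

Before: C2 has 2 bonds to C, 1 bond to H, 1 bond to O → oxidation state 0.
After: C2 has 2 bonds to C, 2 bonds to O → oxidation state +2.
Δ = +2 − (0) = +2, so this is an oxidation at C2.

+2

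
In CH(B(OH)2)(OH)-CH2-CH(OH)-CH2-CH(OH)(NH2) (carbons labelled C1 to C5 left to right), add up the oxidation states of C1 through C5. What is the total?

Tallying each carbon's bonds:
C1: 1C, 1H, 1O, 1B → 0 − 1 + 1 − 1 = -1
C2: 2C, 2H → 0 − 2 = -2
C3: 2C, 1H, 1O → 0 − 1 + 1 = 0
C4: 2C, 2H → 0 − 2 = -2
C5: 1C, 1H, 1O, 1N → 0 − 1 + 1 + 1 = +1
Sum = -1 − 2 + 0 − 2 + 1 = -4.

-4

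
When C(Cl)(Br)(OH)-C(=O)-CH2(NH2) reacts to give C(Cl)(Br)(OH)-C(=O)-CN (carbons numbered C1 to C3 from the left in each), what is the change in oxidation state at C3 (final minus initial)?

Before: C3 has 1 bond to C, 2 bonds to H, 1 bond to N → oxidation state -1.
After: C3 has 1 bond to C, 3 bonds to N → oxidation state +3.
Δ = +3 − (-1) = +4, so this is an oxidation at C3.

+4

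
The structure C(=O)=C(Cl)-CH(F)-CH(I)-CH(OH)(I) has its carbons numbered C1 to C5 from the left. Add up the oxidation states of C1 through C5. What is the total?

Tallying each carbon's bonds:
C1: 2C, 2O → 0 + 2 = +2
C2: 3C, 1Cl → 0 + 1 = +1
C3: 2C, 1H, 1F → 0 − 1 + 1 = 0
C4: 2C, 1H, 1I → 0 − 1 + 1 = 0
C5: 1C, 1H, 1O, 1I → 0 − 1 + 1 + 1 = +1
Sum = +2 + 1 + 0 + 0 + 1 = +4.

+4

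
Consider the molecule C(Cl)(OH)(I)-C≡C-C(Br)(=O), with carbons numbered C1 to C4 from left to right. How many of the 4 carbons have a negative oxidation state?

Tallying each carbon's bonds:
C1: 1C, 1O, 1Cl, 1I → 0 + 1 + 1 + 1 = +3
C2: 4C → 0 = 0
C3: 4C → 0 = 0
C4: 1C, 2O, 1Br → 0 + 2 + 1 = +3
0 carbons meet the condition.

0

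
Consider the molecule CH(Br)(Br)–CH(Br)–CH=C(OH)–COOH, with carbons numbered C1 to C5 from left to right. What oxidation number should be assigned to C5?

C5 has one bond to C (0), a double bond to O (2×+1 = +2), one bond to O (+1).
Oxidation state = 0 + 2 + 1 = +3.

+3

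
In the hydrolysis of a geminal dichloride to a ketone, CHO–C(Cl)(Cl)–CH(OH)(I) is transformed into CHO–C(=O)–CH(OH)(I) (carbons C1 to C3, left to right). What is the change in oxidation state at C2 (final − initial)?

Before: C2 has 2 bonds to C, 2 bonds to Cl → oxidation state +2.
After: C2 has 2 bonds to C, 2 bonds to O → oxidation state +2.
Δ = +2 − (+2) = 0, so no net redox change at C2.

0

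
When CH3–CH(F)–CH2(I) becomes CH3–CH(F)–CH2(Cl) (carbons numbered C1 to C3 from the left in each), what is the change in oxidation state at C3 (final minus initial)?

0

Before: C3 has 1 bond to C, 2 bonds to H, 1 bond to I → oxidation state -1.
After: C3 has 1 bond to C, 2 bonds to H, 1 bond to Cl → oxidation state -1.
Δ = -1 − (-1) = 0, so no net redox change at C3.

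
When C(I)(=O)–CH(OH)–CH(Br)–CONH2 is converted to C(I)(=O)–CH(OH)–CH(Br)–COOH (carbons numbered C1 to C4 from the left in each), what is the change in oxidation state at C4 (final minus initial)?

0

Before: C4 has 1 bond to C, 2 bonds to O, 1 bond to N → oxidation state +3.
After: C4 has 1 bond to C, 3 bonds to O → oxidation state +3.
Δ = +3 − (+3) = 0, so no net redox change at C4.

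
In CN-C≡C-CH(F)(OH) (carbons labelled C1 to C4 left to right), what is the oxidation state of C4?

Assign +1 per bond to O/N/halogen, −1 per bond to H or an electropositive element, and 0 per bond to carbon.
C4 has one bond to C (0), one bond to F (+1), one bond to H (-1), one bond to O (+1).
Oxidation state = 0 + 1 − 1 + 1 = +1.

+1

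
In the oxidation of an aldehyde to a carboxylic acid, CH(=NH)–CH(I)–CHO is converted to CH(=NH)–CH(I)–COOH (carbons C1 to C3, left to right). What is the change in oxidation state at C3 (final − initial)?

+2

Before: C3 has 1 bond to C, 1 bond to H, 2 bonds to O → oxidation state +1.
After: C3 has 1 bond to C, 3 bonds to O → oxidation state +3.
Δ = +3 − (+1) = +2, so this is an oxidation at C3.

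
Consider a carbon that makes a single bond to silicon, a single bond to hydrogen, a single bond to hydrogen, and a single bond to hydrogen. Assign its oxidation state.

Count +1 for every bond to an atom more electronegative than carbon and −1 for every bond to one less electronegative; C–C bonds are 0.
The carbon has one bond to H (-1), one bond to H (-1), one bond to H (-1), one bond to Si (-1).
Oxidation state = -1 − 1 − 1 − 1 = -4.

-4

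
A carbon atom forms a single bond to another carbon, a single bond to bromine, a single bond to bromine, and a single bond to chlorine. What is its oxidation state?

+3

The carbon has one bond to C (0), one bond to Cl (+1), one bond to Br (+1), one bond to Br (+1).
Oxidation state = 0 + 1 + 1 + 1 = +3.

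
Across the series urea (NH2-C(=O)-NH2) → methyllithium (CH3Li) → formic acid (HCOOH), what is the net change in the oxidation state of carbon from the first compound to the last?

-2

Carbon oxidation states along the series — urea: +4, methyllithium: -4, formic acid: +2.
Net change = +2 − (+4) = -2.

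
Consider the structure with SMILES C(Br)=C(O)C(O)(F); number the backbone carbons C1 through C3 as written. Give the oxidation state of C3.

Assign +1 per bond to O/N/halogen, −1 per bond to H or an electropositive element, and 0 per bond to carbon.
C3 has one bond to C (0), one bond to O (+1), one bond to F (+1), one bond to H (-1).
Oxidation state = 0 + 1 + 1 − 1 = +1.

+1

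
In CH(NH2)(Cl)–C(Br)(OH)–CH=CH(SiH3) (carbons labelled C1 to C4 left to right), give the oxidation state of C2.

+2

C2 has one bond to C (0), one bond to C (0), one bond to Br (+1), one bond to O (+1).
Oxidation state = 0 + 0 + 1 + 1 = +2.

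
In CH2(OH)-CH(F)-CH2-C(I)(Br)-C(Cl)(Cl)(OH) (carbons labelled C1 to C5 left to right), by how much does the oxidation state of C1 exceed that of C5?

-4

C1: 1C, 2H, 1O → 0 − 2 + 1 = -1
C5: 1C, 1O, 2Cl → 0 + 1 + 2 = +3
Difference: -1 − (+3) = -4.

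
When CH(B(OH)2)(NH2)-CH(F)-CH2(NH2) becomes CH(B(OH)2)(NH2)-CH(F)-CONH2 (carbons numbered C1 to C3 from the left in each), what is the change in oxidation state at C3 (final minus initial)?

+4

Before: C3 has 1 bond to C, 2 bonds to H, 1 bond to N → oxidation state -1.
After: C3 has 1 bond to C, 2 bonds to O, 1 bond to N → oxidation state +3.
Δ = +3 − (-1) = +4, so this is an oxidation at C3.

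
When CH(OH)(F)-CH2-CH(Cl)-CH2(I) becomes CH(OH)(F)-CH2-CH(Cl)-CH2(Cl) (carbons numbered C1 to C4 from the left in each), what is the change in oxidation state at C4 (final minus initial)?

Before: C4 has 1 bond to C, 2 bonds to H, 1 bond to I → oxidation state -1.
After: C4 has 1 bond to C, 2 bonds to H, 1 bond to Cl → oxidation state -1.
Δ = -1 − (-1) = 0, so no net redox change at C4.

0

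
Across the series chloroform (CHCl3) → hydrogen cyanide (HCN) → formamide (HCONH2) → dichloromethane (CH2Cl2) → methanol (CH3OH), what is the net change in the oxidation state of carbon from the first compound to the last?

-4

Carbon oxidation states along the series — chloroform: +2, hydrogen cyanide: +2, formamide: +2, dichloromethane: 0, methanol: -2.
Net change = -2 − (+2) = -4.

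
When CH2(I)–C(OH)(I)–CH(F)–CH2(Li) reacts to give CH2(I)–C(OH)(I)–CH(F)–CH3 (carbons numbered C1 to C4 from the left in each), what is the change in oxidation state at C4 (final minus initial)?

Before: C4 has 1 bond to C, 2 bonds to H, 1 bond to Li → oxidation state -3.
After: C4 has 1 bond to C, 3 bonds to H → oxidation state -3.
Δ = -3 − (-3) = 0, so no net redox change at C4.

0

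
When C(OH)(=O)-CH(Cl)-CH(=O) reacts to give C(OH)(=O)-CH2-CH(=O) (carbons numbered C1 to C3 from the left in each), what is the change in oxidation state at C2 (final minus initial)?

Before: C2 has 2 bonds to C, 1 bond to H, 1 bond to Cl → oxidation state 0.
After: C2 has 2 bonds to C, 2 bonds to H → oxidation state -2.
Δ = -2 − (0) = -2, so this is a reduction at C2.

-2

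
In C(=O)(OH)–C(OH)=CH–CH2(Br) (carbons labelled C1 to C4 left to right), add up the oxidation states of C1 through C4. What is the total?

+2

Count +1 for every bond to an atom more electronegative than carbon and −1 for every bond to one less electronegative; C–C bonds are 0. Tallying each carbon:
C1: 1C, 3O → 0 + 3 = +3
C2: 3C, 1O → 0 + 1 = +1
C3: 3C, 1H → 0 − 1 = -1
C4: 1C, 2H, 1Br → 0 − 2 + 1 = -1
Sum = +3 + 1 − 1 − 1 = +2.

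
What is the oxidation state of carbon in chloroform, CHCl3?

Assign +1 per bond to O/N/halogen, −1 per bond to H or an electropositive element, and 0 per bond to carbon.
The carbon has one bond to H (-1), one bond to Cl (+1), one bond to Cl (+1), one bond to Cl (+1).
Oxidation state = -1 + 1 + 1 + 1 = +2.

+2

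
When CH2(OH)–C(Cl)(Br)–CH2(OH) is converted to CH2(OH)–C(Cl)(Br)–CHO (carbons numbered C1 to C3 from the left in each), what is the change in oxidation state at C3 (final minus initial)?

Before: C3 has 1 bond to C, 2 bonds to H, 1 bond to O → oxidation state -1.
After: C3 has 1 bond to C, 1 bond to H, 2 bonds to O → oxidation state +1.
Δ = +1 − (-1) = +2, so this is an oxidation at C3.

+2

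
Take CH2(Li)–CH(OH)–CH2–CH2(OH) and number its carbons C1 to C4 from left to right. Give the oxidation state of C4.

C4 has one bond to C (0), one bond to H (-1), one bond to H (-1), one bond to O (+1).
Oxidation state = 0 − 1 − 1 + 1 = -1.

-1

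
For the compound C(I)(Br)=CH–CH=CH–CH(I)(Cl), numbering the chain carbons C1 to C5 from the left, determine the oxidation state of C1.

C1 has a double bond to C (2×0 = 0), one bond to I (+1), one bond to Br (+1).
Oxidation state = 0 + 1 + 1 = +2.

+2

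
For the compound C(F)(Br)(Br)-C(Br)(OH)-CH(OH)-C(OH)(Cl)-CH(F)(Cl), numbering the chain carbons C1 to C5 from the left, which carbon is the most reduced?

Tallying each carbon's bonds:
C1: 1C, 1F, 2Br → 0 + 1 + 2 = +3
C2: 2C, 1O, 1Br → 0 + 1 + 1 = +2
C3: 2C, 1H, 1O → 0 − 1 + 1 = 0
C4: 2C, 1O, 1Cl → 0 + 1 + 1 = +2
C5: 1C, 1H, 1F, 1Cl → 0 − 1 + 1 + 1 = +1
The most reduced carbon is C3 at 0.

C3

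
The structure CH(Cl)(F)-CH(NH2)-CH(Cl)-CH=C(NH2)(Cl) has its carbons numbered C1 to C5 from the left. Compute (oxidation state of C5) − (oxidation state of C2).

+2

C5: 2C, 1N, 1Cl → 0 + 1 + 1 = +2
C2: 2C, 1H, 1N → 0 − 1 + 1 = 0
Difference: +2 − (0) = +2.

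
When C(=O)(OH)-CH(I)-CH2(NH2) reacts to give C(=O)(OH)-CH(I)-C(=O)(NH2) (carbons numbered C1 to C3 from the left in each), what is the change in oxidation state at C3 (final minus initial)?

+4

Before: C3 has 1 bond to C, 2 bonds to H, 1 bond to N → oxidation state -1.
After: C3 has 1 bond to C, 2 bonds to O, 1 bond to N → oxidation state +3.
Δ = +3 − (-1) = +4, so this is an oxidation at C3.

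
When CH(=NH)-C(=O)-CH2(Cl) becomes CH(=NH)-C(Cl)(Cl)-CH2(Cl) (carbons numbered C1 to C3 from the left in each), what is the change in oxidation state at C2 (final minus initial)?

Before: C2 has 2 bonds to C, 2 bonds to O → oxidation state +2.
After: C2 has 2 bonds to C, 2 bonds to Cl → oxidation state +2.
Δ = +2 − (+2) = 0, so no net redox change at C2.

0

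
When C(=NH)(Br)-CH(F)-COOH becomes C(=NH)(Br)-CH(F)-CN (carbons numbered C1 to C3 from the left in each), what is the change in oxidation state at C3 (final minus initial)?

0

Before: C3 has 1 bond to C, 3 bonds to O → oxidation state +3.
After: C3 has 1 bond to C, 3 bonds to N → oxidation state +3.
Δ = +3 − (+3) = 0, so no net redox change at C3.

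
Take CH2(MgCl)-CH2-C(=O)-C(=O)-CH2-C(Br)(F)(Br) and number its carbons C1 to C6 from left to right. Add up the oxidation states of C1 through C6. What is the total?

0

Tallying each carbon's bonds:
C1: 1C, 2H, 1Mg → 0 − 2 − 1 = -3
C2: 2C, 2H → 0 − 2 = -2
C3: 2C, 2O → 0 + 2 = +2
C4: 2C, 2O → 0 + 2 = +2
C5: 2C, 2H → 0 − 2 = -2
C6: 1C, 1F, 2Br → 0 + 1 + 2 = +3
Sum = -3 − 2 + 2 + 2 − 2 + 3 = 0.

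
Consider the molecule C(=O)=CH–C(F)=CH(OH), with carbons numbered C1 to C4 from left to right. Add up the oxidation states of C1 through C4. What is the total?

Tallying each carbon's bonds:
C1: 2C, 2O → 0 + 2 = +2
C2: 3C, 1H → 0 − 1 = -1
C3: 3C, 1F → 0 + 1 = +1
C4: 2C, 1H, 1O → 0 − 1 + 1 = 0
Sum = +2 − 1 + 1 + 0 = +2.

+2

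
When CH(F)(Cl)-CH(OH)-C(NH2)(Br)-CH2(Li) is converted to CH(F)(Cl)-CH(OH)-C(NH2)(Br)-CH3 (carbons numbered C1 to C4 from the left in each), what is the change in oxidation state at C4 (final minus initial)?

0

Before: C4 has 1 bond to C, 2 bonds to H, 1 bond to Li → oxidation state -3.
After: C4 has 1 bond to C, 3 bonds to H → oxidation state -3.
Δ = -3 − (-3) = 0, so no net redox change at C4.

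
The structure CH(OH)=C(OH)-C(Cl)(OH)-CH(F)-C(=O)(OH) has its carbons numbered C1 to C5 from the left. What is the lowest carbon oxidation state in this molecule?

Tallying each carbon's bonds:
C1: 2C, 1H, 1O → 0 − 1 + 1 = 0
C2: 3C, 1O → 0 + 1 = +1
C3: 2C, 1O, 1Cl → 0 + 1 + 1 = +2
C4: 2C, 1H, 1F → 0 − 1 + 1 = 0
C5: 1C, 3O → 0 + 3 = +3
The lowest value is 0.

0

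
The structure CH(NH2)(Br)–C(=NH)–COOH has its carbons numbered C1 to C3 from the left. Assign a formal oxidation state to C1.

C1 has one bond to C (0), one bond to H (-1), one bond to N (+1), one bond to Br (+1).
Oxidation state = 0 − 1 + 1 + 1 = +1.

+1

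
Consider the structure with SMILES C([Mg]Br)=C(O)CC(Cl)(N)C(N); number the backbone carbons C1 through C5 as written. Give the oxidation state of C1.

Assign +1 per bond to O/N/halogen, −1 per bond to H or an electropositive element, and 0 per bond to carbon.
C1 has a double bond to C (2×0 = 0), one bond to Mg (-1), one bond to H (-1).
Oxidation state = 0 − 1 − 1 = -2.

-2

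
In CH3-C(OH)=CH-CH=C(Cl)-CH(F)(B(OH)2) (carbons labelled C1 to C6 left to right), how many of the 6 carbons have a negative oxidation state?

4

Tallying each carbon's bonds:
C1: 1C, 3H → 0 − 3 = -3
C2: 3C, 1O → 0 + 1 = +1
C3: 3C, 1H → 0 − 1 = -1
C4: 3C, 1H → 0 − 1 = -1
C5: 3C, 1Cl → 0 + 1 = +1
C6: 1C, 1H, 1F, 1B → 0 − 1 + 1 − 1 = -1
4 carbons (C1, C3, C4, C6) meet the condition.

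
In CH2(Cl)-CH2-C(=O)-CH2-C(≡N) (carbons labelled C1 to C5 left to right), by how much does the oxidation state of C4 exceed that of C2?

C4: 2C, 2H → 0 − 2 = -2
C2: 2C, 2H → 0 − 2 = -2
Difference: -2 − (-2) = 0.

0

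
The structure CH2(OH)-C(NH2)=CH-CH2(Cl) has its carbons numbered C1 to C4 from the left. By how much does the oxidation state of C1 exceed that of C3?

C1: 1C, 2H, 1O → 0 − 2 + 1 = -1
C3: 3C, 1H → 0 − 1 = -1
Difference: -1 − (-1) = 0.

0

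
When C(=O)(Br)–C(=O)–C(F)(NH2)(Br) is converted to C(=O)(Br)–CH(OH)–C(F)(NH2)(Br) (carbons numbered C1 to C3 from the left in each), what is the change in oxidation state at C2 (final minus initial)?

-2

Before: C2 has 2 bonds to C, 2 bonds to O → oxidation state +2.
After: C2 has 2 bonds to C, 1 bond to H, 1 bond to O → oxidation state 0.
Δ = 0 − (+2) = -2, so this is a reduction at C2.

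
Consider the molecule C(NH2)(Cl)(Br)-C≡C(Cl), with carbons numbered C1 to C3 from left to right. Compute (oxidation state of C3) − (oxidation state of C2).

+1

C3: 3C, 1Cl → 0 + 1 = +1
C2: 4C → 0 = 0
Difference: +1 − (0) = +1.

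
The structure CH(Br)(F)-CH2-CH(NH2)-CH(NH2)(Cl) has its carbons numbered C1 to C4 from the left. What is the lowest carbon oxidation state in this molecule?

Each bond to a more electronegative atom (O, N, halogen) counts +1, each bond to a less electronegative atom (H, metal, B, Si) counts −1, and each C–C bond counts 0. Tallying each carbon:
C1: 1C, 1H, 1F, 1Br → 0 − 1 + 1 + 1 = +1
C2: 2C, 2H → 0 − 2 = -2
C3: 2C, 1H, 1N → 0 − 1 + 1 = 0
C4: 1C, 1H, 1N, 1Cl → 0 − 1 + 1 + 1 = +1
The lowest value is -2.

-2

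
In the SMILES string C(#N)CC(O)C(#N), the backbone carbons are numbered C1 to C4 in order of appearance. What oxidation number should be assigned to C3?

C3 has one bond to C (0), one bond to C (0), one bond to O (+1), one bond to H (-1).
Oxidation state = 0 + 0 + 1 − 1 = 0.

0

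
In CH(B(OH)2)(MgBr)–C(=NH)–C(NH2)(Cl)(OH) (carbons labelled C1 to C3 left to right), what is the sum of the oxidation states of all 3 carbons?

Each bond to a more electronegative atom (O, N, halogen) counts +1, each bond to a less electronegative atom (H, metal, B, Si) counts −1, and each C–C bond counts 0. Tallying each carbon:
C1: 1C, 1H, 1Mg, 1B → 0 − 1 − 1 − 1 = -3
C2: 2C, 2N → 0 + 2 = +2
C3: 1C, 1O, 1N, 1Cl → 0 + 1 + 1 + 1 = +3
Sum = -3 + 2 + 3 = +2.

+2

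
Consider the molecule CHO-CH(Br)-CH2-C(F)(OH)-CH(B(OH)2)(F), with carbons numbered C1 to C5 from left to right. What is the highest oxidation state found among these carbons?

Tallying each carbon's bonds:
C1: 1C, 1H, 2O → 0 − 1 + 2 = +1
C2: 2C, 1H, 1Br → 0 − 1 + 1 = 0
C3: 2C, 2H → 0 − 2 = -2
C4: 2C, 1O, 1F → 0 + 1 + 1 = +2
C5: 1C, 1H, 1F, 1B → 0 − 1 + 1 − 1 = -1
The highest value is +2.

+2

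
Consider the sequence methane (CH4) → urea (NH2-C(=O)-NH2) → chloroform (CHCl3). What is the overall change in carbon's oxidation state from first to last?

+6

Carbon oxidation states along the series — methane: -4, urea: +4, chloroform: +2.
Net change = +2 − (-4) = +6.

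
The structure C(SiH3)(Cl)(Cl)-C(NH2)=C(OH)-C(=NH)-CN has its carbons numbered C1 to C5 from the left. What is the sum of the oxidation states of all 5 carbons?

+8

Tallying each carbon's bonds:
C1: 1C, 2Cl, 1Si → 0 + 2 − 1 = +1
C2: 3C, 1N → 0 + 1 = +1
C3: 3C, 1O → 0 + 1 = +1
C4: 2C, 2N → 0 + 2 = +2
C5: 1C, 3N → 0 + 3 = +3
Sum = +1 + 1 + 1 + 2 + 3 = +8.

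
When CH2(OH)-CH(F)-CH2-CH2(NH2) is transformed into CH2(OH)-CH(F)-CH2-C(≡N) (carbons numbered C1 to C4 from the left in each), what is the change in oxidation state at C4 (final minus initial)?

+4

Before: C4 has 1 bond to C, 2 bonds to H, 1 bond to N → oxidation state -1.
After: C4 has 1 bond to C, 3 bonds to N → oxidation state +3.
Δ = +3 − (-1) = +4, so this is an oxidation at C4.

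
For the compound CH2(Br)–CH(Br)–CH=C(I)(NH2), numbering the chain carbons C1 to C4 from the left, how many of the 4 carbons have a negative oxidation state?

2

Tallying each carbon's bonds:
C1: 1C, 2H, 1Br → 0 − 2 + 1 = -1
C2: 2C, 1H, 1Br → 0 − 1 + 1 = 0
C3: 3C, 1H → 0 − 1 = -1
C4: 2C, 1N, 1I → 0 + 1 + 1 = +2
2 carbons (C1, C3) meet the condition.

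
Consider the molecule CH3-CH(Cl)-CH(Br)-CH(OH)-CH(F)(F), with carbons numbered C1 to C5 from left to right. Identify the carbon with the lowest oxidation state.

C1

Assign +1 per bond to O/N/halogen, −1 per bond to H or an electropositive element, and 0 per bond to carbon. Tallying each carbon:
C1: 1C, 3H → 0 − 3 = -3
C2: 2C, 1H, 1Cl → 0 − 1 + 1 = 0
C3: 2C, 1H, 1Br → 0 − 1 + 1 = 0
C4: 2C, 1H, 1O → 0 − 1 + 1 = 0
C5: 1C, 1H, 2F → 0 − 1 + 2 = +1
The most reduced carbon is C1 at -3.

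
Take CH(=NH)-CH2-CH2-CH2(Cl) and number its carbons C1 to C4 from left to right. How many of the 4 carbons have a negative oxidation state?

Tallying each carbon's bonds:
C1: 1C, 1H, 2N → 0 − 1 + 2 = +1
C2: 2C, 2H → 0 − 2 = -2
C3: 2C, 2H → 0 − 2 = -2
C4: 1C, 2H, 1Cl → 0 − 2 + 1 = -1
3 carbons (C2, C3, C4) meet the condition.

3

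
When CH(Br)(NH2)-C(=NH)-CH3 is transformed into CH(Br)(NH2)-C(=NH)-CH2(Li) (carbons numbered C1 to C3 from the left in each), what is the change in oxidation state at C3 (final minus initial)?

0

Before: C3 has 1 bond to C, 3 bonds to H → oxidation state -3.
After: C3 has 1 bond to C, 2 bonds to H, 1 bond to Li → oxidation state -3.
Δ = -3 − (-3) = 0, so no net redox change at C3.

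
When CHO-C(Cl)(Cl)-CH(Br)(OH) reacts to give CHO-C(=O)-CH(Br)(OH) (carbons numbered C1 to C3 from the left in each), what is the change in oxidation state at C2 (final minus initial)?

0

Before: C2 has 2 bonds to C, 2 bonds to Cl → oxidation state +2.
After: C2 has 2 bonds to C, 2 bonds to O → oxidation state +2.
Δ = +2 − (+2) = 0, so no net redox change at C2.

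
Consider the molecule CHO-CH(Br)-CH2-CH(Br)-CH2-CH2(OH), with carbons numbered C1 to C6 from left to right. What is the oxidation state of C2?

C2 has one bond to C (0), one bond to C (0), one bond to Br (+1), one bond to H (-1).
Oxidation state = 0 + 0 + 1 − 1 = 0.

0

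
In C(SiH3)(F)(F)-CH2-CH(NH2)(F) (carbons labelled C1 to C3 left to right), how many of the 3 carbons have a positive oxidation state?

Tallying each carbon's bonds:
C1: 1C, 2F, 1Si → 0 + 2 − 1 = +1
C2: 2C, 2H → 0 − 2 = -2
C3: 1C, 1H, 1N, 1F → 0 − 1 + 1 + 1 = +1
2 carbons (C1, C3) meet the condition.

2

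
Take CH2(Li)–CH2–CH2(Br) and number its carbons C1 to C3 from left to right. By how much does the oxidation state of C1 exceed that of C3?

-2

C1: 1C, 2H, 1Li → 0 − 2 − 1 = -3
C3: 1C, 2H, 1Br → 0 − 2 + 1 = -1
Difference: -3 − (-1) = -2.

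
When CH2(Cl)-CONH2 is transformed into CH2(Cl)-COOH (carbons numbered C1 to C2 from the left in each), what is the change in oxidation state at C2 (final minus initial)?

Before: C2 has 1 bond to C, 2 bonds to O, 1 bond to N → oxidation state +3.
After: C2 has 1 bond to C, 3 bonds to O → oxidation state +3.
Δ = +3 − (+3) = 0, so no net redox change at C2.

0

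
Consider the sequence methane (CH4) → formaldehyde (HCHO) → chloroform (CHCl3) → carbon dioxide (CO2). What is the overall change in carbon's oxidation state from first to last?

+8

Carbon oxidation states along the series — methane: -4, formaldehyde: 0, chloroform: +2, carbon dioxide: +4.
Net change = +4 − (-4) = +8.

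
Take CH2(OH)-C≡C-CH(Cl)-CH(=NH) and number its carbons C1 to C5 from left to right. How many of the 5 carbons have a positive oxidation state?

1

Count +1 for every bond to an atom more electronegative than carbon and −1 for every bond to one less electronegative; C–C bonds are 0. Tallying each carbon:
C1: 1C, 2H, 1O → 0 − 2 + 1 = -1
C2: 4C → 0 = 0
C3: 4C → 0 = 0
C4: 2C, 1H, 1Cl → 0 − 1 + 1 = 0
C5: 1C, 1H, 2N → 0 − 1 + 2 = +1
1 carbon (C5) meets the condition.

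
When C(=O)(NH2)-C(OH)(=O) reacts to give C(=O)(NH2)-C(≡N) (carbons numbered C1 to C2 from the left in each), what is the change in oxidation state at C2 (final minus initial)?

Before: C2 has 1 bond to C, 3 bonds to O → oxidation state +3.
After: C2 has 1 bond to C, 3 bonds to N → oxidation state +3.
Δ = +3 − (+3) = 0, so no net redox change at C2.

0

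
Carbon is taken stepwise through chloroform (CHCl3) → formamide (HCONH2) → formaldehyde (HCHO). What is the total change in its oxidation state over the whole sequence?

Carbon oxidation states along the series — chloroform: +2, formamide: +2, formaldehyde: 0.
Net change = 0 − (+2) = -2.

-2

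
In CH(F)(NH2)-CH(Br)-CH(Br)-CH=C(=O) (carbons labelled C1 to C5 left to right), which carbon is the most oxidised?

Assign +1 per bond to O/N/halogen, −1 per bond to H or an electropositive element, and 0 per bond to carbon. Tallying each carbon:
C1: 1C, 1H, 1N, 1F → 0 − 1 + 1 + 1 = +1
C2: 2C, 1H, 1Br → 0 − 1 + 1 = 0
C3: 2C, 1H, 1Br → 0 − 1 + 1 = 0
C4: 3C, 1H → 0 − 1 = -1
C5: 2C, 2O → 0 + 2 = +2
The most oxidised carbon is C5 at +2.

C5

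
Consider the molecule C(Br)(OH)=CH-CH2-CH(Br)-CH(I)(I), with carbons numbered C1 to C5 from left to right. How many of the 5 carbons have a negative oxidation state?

Count +1 for every bond to an atom more electronegative than carbon and −1 for every bond to one less electronegative; C–C bonds are 0. Tallying each carbon:
C1: 2C, 1O, 1Br → 0 + 1 + 1 = +2
C2: 3C, 1H → 0 − 1 = -1
C3: 2C, 2H → 0 − 2 = -2
C4: 2C, 1H, 1Br → 0 − 1 + 1 = 0
C5: 1C, 1H, 2I → 0 − 1 + 2 = +1
2 carbons (C2, C3) meet the condition.

2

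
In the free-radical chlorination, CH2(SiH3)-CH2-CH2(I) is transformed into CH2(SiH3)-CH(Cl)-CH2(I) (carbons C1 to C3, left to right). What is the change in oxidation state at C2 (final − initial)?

Before: C2 has 2 bonds to C, 2 bonds to H → oxidation state -2.
After: C2 has 2 bonds to C, 1 bond to H, 1 bond to Cl → oxidation state 0.
Δ = 0 − (-2) = +2, so this is an oxidation at C2.

+2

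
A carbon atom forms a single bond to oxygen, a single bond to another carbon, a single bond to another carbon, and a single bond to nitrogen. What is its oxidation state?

Each bond to a more electronegative atom (O, N, halogen) counts +1, each bond to a less electronegative atom (H, metal, B, Si) counts −1, and each C–C bond counts 0.
The carbon has one bond to C (0), one bond to C (0), one bond to O (+1), one bond to N (+1).
Oxidation state = 0 + 0 + 1 + 1 = +2.

+2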